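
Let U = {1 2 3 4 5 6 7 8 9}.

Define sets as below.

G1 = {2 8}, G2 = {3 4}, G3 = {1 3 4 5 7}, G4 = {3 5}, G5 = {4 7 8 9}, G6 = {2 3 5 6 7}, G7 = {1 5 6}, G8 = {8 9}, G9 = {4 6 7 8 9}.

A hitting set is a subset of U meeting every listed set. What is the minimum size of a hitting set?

3

Take H = {4, 5, 8}. Each listed set contains at least one of these, so H is a hitting set of size 3.
The sets G2, G7, G8 are pairwise disjoint, so any hitting set needs a separate point for each — at least 3. Hence 3 is optimal.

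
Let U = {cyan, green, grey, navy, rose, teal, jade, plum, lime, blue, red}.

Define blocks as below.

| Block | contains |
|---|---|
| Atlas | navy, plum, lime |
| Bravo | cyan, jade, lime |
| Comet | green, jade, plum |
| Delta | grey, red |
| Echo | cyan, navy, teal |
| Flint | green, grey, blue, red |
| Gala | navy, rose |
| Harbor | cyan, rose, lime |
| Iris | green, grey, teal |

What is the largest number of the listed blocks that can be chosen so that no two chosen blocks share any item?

Comet, Delta, Harbor are pairwise disjoint (Comet={green,jade,plum}; Delta={grey,red}; Harbor={cyan,rose,lime}).
Every remaining block overlaps one of these, and no 4 of the listed blocks are pairwise disjoint, so 3 is the maximum.

3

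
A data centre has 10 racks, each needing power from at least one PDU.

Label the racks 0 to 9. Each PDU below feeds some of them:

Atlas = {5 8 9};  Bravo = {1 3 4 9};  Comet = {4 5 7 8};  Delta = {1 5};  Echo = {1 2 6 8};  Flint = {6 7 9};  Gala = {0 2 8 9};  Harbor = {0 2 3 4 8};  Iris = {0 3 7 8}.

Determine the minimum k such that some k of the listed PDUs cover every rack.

3

Take {Delta, Flint, Harbor}. Their union is {0, 1, 2, 3, 4, 5, 6, 7, 8, 9}, which is all 10 racks.
No 2 of the 9 PDUs cover everything (all 36 combinations miss at least one rack), so 3 is optimal.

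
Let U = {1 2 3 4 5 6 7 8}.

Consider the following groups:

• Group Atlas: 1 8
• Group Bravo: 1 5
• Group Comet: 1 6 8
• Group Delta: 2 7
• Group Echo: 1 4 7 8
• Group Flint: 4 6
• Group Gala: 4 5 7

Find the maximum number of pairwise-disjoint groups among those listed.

Atlas, Delta, Flint are pairwise disjoint (Atlas={1,8}; Delta={2,7}; Flint={4,6}).
Every remaining group overlaps one of these, and no 4 of the listed groups are pairwise disjoint, so 3 is the maximum.

3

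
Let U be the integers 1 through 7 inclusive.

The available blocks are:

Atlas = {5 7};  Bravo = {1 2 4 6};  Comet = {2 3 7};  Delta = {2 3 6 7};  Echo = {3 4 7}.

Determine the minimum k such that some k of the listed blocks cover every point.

3

Atlas and Bravo and Comet together: Atlas ∪ Bravo ∪ Comet = {1, 2, 3, 4, 5, 6, 7} — every point is covered.
Only Bravo contains 1, so Bravo is forced; the remaining 3 points need at least 2 more blocks (each remaining block adds at most 2) — so at least 3 blocks are needed, and 3 is optimal.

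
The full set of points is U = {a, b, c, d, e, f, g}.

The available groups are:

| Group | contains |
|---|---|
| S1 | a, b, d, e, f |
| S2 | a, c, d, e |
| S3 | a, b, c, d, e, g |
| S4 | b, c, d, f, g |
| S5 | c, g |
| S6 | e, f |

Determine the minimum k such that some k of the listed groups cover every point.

2

Take {S1, S3}. Their union is {a, b, c, d, e, f, g}, which is all 7 points.
No single group has all 7 points (the largest, S3, has 6), so 2 is optimal.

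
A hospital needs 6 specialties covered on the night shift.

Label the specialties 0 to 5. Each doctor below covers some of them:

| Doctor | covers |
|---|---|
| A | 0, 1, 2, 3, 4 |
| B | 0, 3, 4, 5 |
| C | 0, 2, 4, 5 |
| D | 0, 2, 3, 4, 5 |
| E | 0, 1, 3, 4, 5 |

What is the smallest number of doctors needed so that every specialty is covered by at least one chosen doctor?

2

Take {A, C}. Their union is {0, 1, 2, 3, 4, 5}, which is all 6 specialties.
No single doctor has all 6 specialties (the largest, A, has 5), so 2 is optimal.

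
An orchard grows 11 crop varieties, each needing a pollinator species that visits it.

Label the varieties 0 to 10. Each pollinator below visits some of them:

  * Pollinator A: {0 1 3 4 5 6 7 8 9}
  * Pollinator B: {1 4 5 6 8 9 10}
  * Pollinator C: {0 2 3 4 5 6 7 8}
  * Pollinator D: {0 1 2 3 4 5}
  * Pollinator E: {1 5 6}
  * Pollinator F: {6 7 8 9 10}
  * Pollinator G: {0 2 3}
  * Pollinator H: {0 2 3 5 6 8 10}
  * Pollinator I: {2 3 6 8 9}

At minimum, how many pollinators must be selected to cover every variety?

2

Take {B, C}. Their union is {0, 1, 2, 3, 4, 5, 6, 7, 8, 9, 10}, which is all 11 varieties.
No single pollinator has all 11 varieties (the largest, A, has 9), so 2 is optimal.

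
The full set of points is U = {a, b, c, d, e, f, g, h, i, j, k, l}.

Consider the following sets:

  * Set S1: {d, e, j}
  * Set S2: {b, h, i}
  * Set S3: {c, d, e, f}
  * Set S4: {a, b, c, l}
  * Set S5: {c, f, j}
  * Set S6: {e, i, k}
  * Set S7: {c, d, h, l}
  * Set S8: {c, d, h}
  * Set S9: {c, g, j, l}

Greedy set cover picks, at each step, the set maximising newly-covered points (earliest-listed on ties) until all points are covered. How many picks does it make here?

Greedy: pick S3 (covers 4 new) → pick S2 (covers 3 new) → pick S9 (covers 3 new) → pick S4 (covers 1 new) → pick S6 (covers 1 new). Total picks: 5.

5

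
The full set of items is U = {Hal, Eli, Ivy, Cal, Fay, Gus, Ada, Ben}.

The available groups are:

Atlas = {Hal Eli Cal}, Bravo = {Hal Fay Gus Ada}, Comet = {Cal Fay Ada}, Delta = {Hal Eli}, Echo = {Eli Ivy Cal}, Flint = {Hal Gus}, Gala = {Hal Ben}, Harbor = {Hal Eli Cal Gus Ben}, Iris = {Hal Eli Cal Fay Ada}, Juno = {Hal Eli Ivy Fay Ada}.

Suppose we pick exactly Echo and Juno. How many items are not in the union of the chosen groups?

Union of Echo, Juno = {Hal, Eli, Ivy, Cal, Fay, Ada}.
Not covered: Gus, Ben — 2 items.

2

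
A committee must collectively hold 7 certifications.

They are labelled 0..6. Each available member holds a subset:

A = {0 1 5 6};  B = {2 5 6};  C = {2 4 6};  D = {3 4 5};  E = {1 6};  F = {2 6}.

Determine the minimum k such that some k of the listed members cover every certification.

Take {A, B, D}. Their union is {0, 1, 2, 3, 4, 5, 6}, which is all 7 certifications.
Only A contains 0, so A is forced; the remaining 3 certifications need at least 2 more members (each remaining member adds at most 2) — so at least 3 members are needed, and 3 is optimal.

3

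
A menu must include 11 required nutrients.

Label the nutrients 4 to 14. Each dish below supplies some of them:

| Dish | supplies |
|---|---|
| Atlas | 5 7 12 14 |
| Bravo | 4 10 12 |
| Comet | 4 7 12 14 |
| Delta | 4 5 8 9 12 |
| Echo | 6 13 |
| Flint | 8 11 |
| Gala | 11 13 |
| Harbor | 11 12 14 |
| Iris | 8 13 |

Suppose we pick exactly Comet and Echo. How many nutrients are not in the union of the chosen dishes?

Union of Comet, Echo = {4, 6, 7, 12, 13, 14}.
Not covered: 5, 8, 9, 10, 11 — 5 nutrients.

5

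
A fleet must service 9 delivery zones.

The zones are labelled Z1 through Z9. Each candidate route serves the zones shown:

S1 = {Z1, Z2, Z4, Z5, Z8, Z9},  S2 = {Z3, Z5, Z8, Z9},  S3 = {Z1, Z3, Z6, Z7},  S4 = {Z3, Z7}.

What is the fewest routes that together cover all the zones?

Take {S1, S3}. Their union is {Z1, Z2, Z3, Z4, Z5, Z6, Z7, Z8, Z9}, which is all 9 zones.
No single route has all 9 zones (the largest, S1, has 6), so 2 is optimal.

2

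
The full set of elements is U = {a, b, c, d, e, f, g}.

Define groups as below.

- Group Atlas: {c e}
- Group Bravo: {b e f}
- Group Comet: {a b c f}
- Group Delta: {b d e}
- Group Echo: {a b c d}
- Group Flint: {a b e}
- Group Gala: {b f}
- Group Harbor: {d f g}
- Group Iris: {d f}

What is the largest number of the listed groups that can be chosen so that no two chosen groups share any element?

2

Atlas, Iris are pairwise disjoint (Atlas={c,e}; Iris={d,f}).
Every remaining group overlaps one of these, and no 3 of the listed groups are pairwise disjoint, so 2 is the maximum.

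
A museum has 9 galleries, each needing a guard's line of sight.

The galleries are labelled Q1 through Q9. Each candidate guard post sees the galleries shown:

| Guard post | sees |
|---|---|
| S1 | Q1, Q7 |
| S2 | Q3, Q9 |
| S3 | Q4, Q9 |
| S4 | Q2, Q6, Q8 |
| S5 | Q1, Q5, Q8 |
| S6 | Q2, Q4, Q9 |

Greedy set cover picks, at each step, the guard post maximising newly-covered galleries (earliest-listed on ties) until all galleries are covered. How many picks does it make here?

5

Greedy: pick S4 (covers 3 new) → pick S1 (covers 2 new) → pick S2 (covers 2 new) → pick S3 (covers 1 new) → pick S5 (covers 1 new). Total picks: 5.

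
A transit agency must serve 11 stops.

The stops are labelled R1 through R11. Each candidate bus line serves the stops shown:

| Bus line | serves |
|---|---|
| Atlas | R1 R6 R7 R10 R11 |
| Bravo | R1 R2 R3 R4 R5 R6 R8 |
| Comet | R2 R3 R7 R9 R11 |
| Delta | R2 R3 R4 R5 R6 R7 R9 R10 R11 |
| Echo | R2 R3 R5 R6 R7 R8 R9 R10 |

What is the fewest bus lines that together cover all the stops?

Take {Bravo, Delta}. Their union is {R1, R2, R3, R4, R5, R6, R7, R8, R9, R10, R11}, which is all 11 stops.
No single bus line has all 11 stops (the largest, Delta, has 9), so 2 is optimal.

2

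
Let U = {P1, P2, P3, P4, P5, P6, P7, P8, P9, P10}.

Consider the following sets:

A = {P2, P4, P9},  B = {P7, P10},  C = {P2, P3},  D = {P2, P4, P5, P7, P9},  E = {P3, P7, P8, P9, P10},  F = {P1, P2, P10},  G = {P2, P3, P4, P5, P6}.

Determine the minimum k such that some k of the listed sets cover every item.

3

E and F and G together: E ∪ F ∪ G = {P1, P2, P3, P4, P5, P6, P7, P8, P9, P10} — every item is covered.
Only F contains P1, so F is forced; the remaining 7 items need at least 2 more sets (each remaining set adds at most 4) — so at least 3 sets are needed, and 3 is optimal.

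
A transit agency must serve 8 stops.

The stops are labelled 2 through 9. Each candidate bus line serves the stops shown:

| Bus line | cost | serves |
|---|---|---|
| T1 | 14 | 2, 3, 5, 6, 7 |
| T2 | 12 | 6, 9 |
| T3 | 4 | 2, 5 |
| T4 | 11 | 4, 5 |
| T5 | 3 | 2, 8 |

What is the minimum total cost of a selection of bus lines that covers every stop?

40

T1, T2, T4, T5 together cover every stop (T1 ∪ T2 ∪ T4 ∪ T5 = {2, 3, 4, 5, 6, 7, 8, 9}); total cost 14 + 12 + 11 + 3 = 40.
No covering selection has total cost below 40.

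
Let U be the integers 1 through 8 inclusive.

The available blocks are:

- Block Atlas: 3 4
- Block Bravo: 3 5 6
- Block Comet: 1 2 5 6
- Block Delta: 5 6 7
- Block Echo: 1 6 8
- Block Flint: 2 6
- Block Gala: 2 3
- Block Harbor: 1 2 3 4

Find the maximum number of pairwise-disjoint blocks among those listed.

Delta, Gala are pairwise disjoint (Delta={5,6,7}; Gala={2,3}).
Every remaining block overlaps one of these, and no 3 of the listed blocks are pairwise disjoint, so 2 is the maximum.

2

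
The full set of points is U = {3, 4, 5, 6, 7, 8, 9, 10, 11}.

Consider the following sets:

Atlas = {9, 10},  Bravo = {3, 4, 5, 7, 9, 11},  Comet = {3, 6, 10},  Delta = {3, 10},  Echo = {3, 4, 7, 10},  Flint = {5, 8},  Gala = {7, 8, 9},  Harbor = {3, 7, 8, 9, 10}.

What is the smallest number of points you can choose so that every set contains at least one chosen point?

3

Take H = {7, 8, 10}. Each listed set contains at least one of these, so H is a hitting set of size 3.
No choice of 2 points meets every set, so 3 is the minimum.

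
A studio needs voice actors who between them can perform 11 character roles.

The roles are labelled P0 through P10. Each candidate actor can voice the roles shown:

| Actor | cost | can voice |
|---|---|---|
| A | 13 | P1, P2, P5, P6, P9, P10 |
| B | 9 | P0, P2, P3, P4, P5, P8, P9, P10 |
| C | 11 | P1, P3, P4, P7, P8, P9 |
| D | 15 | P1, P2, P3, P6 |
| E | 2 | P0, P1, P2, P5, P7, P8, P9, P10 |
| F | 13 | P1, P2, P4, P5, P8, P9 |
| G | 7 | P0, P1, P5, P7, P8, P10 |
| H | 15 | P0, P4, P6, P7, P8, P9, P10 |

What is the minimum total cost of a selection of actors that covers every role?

A, B, E together cover every role (A ∪ B ∪ E = {P0, P1, P2, P3, P4, P5, P6, P7, P8, P9, P10}); total cost 13 + 9 + 2 = 24.
No covering selection has total cost below 24.

24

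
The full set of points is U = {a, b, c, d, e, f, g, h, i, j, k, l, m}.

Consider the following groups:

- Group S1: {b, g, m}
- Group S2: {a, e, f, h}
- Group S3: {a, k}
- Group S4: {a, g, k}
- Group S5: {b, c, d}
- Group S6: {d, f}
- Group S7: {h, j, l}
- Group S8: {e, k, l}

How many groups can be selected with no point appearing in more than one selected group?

S1, S3, S6, S7 are pairwise disjoint (S1={b,g,m}; S3={a,k}; S6={d,f}; S7={h,j,l}).
Every remaining group overlaps one of these, and no 5 of the listed groups are pairwise disjoint, so 4 is the maximum.

4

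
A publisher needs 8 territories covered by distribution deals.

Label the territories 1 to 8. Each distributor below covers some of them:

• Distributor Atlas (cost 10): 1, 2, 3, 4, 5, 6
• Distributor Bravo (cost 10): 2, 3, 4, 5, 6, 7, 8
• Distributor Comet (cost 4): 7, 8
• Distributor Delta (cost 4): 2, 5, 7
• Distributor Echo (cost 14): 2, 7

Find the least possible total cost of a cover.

14

Atlas, Comet together cover every territory (Atlas ∪ Comet = {1, 2, 3, 4, 5, 6, 7, 8}); total cost 10 + 4 = 14.
The greedy pick Delta, Atlas, Comet costs 18; no covering selection beats 14.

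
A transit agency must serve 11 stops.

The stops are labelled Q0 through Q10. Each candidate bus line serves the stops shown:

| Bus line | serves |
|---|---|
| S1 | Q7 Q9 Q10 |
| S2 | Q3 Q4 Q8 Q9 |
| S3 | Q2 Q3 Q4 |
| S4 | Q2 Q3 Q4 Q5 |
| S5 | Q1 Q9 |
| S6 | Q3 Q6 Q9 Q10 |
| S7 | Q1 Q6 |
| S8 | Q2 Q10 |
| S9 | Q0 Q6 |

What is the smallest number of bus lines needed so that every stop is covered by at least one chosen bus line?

5

Take {S1, S2, S4, S7, S9}. Their union is {Q0, Q1, Q2, Q3, Q4, Q5, Q6, Q7, Q8, Q9, Q10}, which is all 11 stops.
Only S2 contains Q8, so S2 is forced; the remaining 7 stops need at least 4 more bus lines (each remaining bus line adds at most 2) — so at least 5 bus lines are needed, and 5 is optimal.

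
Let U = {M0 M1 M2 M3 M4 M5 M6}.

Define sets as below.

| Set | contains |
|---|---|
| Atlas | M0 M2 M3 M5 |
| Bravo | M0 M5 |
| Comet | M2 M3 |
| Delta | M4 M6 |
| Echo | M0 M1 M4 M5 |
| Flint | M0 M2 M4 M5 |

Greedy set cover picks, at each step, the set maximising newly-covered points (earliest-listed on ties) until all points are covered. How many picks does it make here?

Greedy: pick Atlas (covers 4 new) → pick Delta (covers 2 new) → pick Echo (covers 1 new). Total picks: 3.

3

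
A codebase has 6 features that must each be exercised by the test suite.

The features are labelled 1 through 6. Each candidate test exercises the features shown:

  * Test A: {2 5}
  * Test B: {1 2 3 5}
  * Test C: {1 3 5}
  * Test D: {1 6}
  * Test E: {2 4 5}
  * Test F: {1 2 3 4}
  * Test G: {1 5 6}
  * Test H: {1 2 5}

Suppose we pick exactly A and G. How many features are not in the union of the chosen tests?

2

Union of A, G = {1, 2, 5, 6}.
Not covered: 3, 4 — 2 features.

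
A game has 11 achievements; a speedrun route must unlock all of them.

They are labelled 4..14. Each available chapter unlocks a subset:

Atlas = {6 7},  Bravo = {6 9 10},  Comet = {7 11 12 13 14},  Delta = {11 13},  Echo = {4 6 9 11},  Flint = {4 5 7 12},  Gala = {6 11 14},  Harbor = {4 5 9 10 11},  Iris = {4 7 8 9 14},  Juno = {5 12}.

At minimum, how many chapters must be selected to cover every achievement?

Take {Bravo, Comet, Flint, Iris}. Their union is {4, 5, 6, 7, 8, 9, 10, 11, 12, 13, 14}, which is all 11 achievements.
No 3 of the 10 chapters cover everything (all 120 combinations miss at least one achievement), so 4 is optimal.

4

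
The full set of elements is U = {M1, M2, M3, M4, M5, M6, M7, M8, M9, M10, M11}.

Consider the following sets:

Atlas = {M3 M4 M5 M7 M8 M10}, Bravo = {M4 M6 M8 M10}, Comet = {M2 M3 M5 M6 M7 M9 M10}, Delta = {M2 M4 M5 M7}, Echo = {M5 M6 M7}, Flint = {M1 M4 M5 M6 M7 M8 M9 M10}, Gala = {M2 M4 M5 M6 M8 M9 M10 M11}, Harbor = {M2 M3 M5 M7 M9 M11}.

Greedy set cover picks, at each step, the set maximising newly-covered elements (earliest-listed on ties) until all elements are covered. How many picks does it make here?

2

Greedy: pick Flint (covers 8 new) → pick Harbor (covers 3 new). Total picks: 2.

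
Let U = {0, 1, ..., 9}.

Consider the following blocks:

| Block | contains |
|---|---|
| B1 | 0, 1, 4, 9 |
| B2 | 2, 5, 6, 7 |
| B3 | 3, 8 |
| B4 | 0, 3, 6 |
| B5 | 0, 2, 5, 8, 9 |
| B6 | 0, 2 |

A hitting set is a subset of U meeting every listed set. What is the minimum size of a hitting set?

3

Take H = {2, 3, 9}. Each listed block contains at least one of these, so H is a hitting set of size 3.
The blocks B1, B2, B3 are pairwise disjoint, so any hitting set needs a separate point for each — at least 3. Hence 3 is optimal.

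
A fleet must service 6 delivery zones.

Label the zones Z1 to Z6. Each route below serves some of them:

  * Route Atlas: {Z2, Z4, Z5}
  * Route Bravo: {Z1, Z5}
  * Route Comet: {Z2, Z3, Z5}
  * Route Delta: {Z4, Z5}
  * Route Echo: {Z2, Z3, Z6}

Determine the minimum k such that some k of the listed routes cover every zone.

3

Take {Atlas, Bravo, Echo}. Their union is {Z1, Z2, Z3, Z4, Z5, Z6}, which is all 6 zones.
Only Bravo contains Z1, so Bravo is forced; the remaining 4 zones need at least 2 more routes (each remaining route adds at most 3) — so at least 3 routes are needed, and 3 is optimal.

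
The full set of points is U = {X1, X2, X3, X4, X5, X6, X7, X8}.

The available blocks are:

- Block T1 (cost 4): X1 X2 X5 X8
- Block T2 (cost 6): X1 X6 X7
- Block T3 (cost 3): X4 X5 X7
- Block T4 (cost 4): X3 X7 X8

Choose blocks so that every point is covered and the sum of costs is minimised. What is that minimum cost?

T1, T2, T3, T4 together cover every point (T1 ∪ T2 ∪ T3 ∪ T4 = {X1, X2, X3, X4, X5, X6, X7, X8}); total cost 4 + 6 + 3 + 4 = 17.
No covering selection has total cost below 17.

17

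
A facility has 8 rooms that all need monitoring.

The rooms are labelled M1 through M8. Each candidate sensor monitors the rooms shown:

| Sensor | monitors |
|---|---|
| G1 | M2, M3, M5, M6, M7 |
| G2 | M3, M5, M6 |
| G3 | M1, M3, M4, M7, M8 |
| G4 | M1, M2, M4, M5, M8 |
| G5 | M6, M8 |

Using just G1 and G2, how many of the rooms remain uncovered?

3

Union of G1, G2 = {M2, M3, M5, M6, M7}.
Not covered: M1, M4, M8 — 3 rooms.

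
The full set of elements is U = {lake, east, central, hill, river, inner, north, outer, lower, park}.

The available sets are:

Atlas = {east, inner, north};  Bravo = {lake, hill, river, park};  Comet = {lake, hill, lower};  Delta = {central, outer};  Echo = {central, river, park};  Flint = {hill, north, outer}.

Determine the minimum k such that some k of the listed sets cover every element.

Take {Atlas, Comet, Echo, Flint}. Their union is {lake, east, central, hill, river, inner, north, outer, lower, park}, which is all 10 elements.
Only Comet contains lower, so Comet is forced; the remaining 7 elements need at least 3 more sets (each remaining set adds at most 3) — so at least 4 sets are needed, and 4 is optimal.

4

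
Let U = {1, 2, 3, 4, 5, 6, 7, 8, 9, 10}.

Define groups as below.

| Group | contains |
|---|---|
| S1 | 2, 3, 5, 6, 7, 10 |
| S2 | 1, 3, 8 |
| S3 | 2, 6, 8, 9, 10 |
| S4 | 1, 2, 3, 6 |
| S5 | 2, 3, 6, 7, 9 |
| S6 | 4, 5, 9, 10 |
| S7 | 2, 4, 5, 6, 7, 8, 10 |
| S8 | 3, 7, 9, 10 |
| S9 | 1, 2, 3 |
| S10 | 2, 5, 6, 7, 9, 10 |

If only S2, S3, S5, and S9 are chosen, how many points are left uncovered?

2

Union of S2, S3, S5, S9 = {1, 2, 3, 6, 7, 8, 9, 10}.
Not covered: 4, 5 — 2 points.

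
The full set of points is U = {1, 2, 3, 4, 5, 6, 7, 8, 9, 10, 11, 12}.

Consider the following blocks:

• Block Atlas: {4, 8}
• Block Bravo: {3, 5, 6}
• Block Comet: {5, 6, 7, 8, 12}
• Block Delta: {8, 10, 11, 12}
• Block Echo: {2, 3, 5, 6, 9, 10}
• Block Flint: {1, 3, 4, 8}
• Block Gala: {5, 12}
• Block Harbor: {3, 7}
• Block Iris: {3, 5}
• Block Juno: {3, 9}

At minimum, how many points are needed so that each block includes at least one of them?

3

The 3 points {3, 4, 12} hit every block.
The blocks Atlas, Gala, Juno are pairwise disjoint, so any hitting set needs a separate point for each — at least 3. Hence 3 is optimal.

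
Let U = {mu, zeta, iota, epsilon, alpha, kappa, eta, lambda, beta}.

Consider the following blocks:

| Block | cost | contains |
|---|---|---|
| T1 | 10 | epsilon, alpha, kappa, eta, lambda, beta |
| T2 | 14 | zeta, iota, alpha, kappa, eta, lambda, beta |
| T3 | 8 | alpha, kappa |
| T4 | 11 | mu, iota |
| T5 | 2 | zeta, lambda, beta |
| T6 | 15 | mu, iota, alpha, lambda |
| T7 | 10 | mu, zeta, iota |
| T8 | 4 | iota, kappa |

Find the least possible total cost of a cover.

20

T1, T7 together cover every element (T1 ∪ T7 = {mu, zeta, iota, epsilon, alpha, kappa, eta, lambda, beta}); total cost 10 + 10 = 20.
The greedy pick T5, T8, T1, T7 costs 26; no covering selection beats 20.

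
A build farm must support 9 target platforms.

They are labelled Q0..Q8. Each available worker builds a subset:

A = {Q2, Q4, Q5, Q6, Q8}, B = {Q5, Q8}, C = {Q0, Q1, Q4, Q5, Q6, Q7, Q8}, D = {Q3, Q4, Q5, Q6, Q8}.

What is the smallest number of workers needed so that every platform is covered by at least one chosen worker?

3

Take {A, C, D}. Their union is {Q0, Q1, Q2, Q3, Q4, Q5, Q6, Q7, Q8}, which is all 9 platforms.
Only C contains Q0, so C is forced; the remaining 2 platforms need at least 2 more workers (each remaining worker adds at most 1) — so at least 3 workers are needed, and 3 is optimal.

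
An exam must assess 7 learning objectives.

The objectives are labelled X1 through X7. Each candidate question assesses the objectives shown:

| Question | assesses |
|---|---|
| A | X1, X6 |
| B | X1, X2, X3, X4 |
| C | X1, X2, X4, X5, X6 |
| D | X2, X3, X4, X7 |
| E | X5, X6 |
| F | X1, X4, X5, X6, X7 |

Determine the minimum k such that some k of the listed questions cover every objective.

B and F together: B ∪ F = {X1, X2, X3, X4, X5, X6, X7} — every objective is covered.
No single question has all 7 objectives (the largest, C, has 5), so 2 is optimal.

2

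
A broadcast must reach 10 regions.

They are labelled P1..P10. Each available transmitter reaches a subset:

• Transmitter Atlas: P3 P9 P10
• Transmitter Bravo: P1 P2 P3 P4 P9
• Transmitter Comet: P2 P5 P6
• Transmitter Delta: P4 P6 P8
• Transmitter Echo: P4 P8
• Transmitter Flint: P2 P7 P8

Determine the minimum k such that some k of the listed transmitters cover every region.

Atlas and Bravo and Comet and Flint together: Atlas ∪ Bravo ∪ Comet ∪ Flint = {P1, P2, P3, P4, P5, P6, P7, P8, P9, P10} — every region is covered.
Only Bravo contains P1, so Bravo is forced; the remaining 5 regions need at least 3 more transmitters (each remaining transmitter adds at most 2) — so at least 4 transmitters are needed, and 4 is optimal.

4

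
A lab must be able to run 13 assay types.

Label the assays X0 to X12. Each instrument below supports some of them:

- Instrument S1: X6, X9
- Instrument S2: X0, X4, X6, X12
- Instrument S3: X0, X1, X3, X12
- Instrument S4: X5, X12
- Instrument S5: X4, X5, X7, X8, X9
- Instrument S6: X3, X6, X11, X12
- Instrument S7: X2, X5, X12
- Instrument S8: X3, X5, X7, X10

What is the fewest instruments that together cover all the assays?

S3 and S5 and S6 and S7 and S8 together: S3 ∪ S5 ∪ S6 ∪ S7 ∪ S8 = {X0, X1, X2, X3, X4, X5, X6, X7, X8, X9, X10, X11, X12} — every assay is covered.
No 4 of the 8 instruments cover everything (all 70 combinations miss at least one assay), so 5 is optimal.

5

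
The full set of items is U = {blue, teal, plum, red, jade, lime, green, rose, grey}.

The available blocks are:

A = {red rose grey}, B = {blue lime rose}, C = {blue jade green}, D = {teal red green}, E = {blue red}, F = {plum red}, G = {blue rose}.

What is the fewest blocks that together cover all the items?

5

A, B, C, D, and F cover everything between them: the union {blue, teal, plum, red, jade, lime, green, rose, grey} is all of U.
No 4 of the 7 blocks cover everything (all 35 combinations miss at least one item), so 5 is optimal.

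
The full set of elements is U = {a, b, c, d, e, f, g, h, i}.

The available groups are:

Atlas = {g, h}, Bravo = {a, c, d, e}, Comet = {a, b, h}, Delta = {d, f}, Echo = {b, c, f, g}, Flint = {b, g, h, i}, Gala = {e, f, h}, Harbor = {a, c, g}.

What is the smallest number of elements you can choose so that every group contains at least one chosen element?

Take T = {d, g, h}. Each listed group contains at least one of these, so T is a hitting set of size 3.
No choice of 2 elements meets every group, so 3 is the minimum.

3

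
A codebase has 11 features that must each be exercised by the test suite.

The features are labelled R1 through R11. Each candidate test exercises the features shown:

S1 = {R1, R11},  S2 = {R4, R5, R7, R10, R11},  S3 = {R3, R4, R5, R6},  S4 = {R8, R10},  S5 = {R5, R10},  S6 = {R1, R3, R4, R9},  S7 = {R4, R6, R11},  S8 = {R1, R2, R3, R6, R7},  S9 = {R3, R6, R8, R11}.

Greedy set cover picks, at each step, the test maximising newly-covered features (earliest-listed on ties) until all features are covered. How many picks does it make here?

4

Greedy: pick S2 (covers 5 new) → pick S8 (covers 4 new) → pick S4 (covers 1 new) → pick S6 (covers 1 new). Total picks: 4.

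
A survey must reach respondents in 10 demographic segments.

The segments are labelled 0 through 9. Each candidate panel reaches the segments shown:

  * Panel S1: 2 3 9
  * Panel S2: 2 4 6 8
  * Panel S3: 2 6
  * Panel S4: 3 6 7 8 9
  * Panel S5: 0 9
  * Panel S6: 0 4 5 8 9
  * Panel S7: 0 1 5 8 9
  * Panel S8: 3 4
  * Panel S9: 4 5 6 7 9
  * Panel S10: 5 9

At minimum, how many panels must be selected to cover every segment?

Take {S2, S4, S7}. Their union is {0, 1, 2, 3, 4, 5, 6, 7, 8, 9}, which is all 10 segments.
Only S7 contains 1, so S7 is forced; the remaining 5 segments need at least 2 more panels (each remaining panel adds at most 3) — so at least 3 panels are needed, and 3 is optimal.

3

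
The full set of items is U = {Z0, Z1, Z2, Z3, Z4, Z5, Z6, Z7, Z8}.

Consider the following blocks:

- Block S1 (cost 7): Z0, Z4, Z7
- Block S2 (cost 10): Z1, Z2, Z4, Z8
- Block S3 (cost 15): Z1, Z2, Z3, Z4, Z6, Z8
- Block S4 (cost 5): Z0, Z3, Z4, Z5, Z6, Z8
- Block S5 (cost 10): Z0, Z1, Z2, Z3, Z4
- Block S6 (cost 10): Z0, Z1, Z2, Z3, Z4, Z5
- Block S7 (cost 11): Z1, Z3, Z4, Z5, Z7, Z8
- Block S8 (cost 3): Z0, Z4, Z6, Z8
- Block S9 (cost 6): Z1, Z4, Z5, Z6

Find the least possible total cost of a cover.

20

S1, S6, S8 together cover every item (S1 ∪ S6 ∪ S8 = {Z0, Z1, Z2, Z3, Z4, Z5, Z6, Z7, Z8}); total cost 7 + 10 + 3 = 20.
The greedy pick S8, S4, S2, S1 costs 25; no covering selection beats 20.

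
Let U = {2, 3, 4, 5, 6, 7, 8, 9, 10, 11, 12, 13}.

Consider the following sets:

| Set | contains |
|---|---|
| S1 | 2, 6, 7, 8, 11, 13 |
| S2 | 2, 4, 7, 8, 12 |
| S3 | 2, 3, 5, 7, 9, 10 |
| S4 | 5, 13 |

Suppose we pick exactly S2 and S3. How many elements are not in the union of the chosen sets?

Union of S2, S3 = {2, 3, 4, 5, 7, 8, 9, 10, 12}.
Not covered: 6, 11, 13 — 3 elements.

3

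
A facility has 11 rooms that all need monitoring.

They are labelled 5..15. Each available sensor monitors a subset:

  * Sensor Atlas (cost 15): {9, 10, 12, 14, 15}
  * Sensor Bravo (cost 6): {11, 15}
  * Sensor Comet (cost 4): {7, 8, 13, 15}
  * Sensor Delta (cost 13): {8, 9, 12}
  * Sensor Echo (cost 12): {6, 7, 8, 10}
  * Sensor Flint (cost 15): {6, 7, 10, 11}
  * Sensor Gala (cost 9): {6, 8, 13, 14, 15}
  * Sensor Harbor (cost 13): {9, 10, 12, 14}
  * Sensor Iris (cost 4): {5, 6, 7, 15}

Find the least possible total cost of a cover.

Bravo, Comet, Harbor, Iris together cover every room (Bravo ∪ Comet ∪ Harbor ∪ Iris = {5, 6, 7, 8, 9, 10, 11, 12, 13, 14, 15}); total cost 6 + 4 + 13 + 4 = 27.
No covering selection has total cost below 27.

27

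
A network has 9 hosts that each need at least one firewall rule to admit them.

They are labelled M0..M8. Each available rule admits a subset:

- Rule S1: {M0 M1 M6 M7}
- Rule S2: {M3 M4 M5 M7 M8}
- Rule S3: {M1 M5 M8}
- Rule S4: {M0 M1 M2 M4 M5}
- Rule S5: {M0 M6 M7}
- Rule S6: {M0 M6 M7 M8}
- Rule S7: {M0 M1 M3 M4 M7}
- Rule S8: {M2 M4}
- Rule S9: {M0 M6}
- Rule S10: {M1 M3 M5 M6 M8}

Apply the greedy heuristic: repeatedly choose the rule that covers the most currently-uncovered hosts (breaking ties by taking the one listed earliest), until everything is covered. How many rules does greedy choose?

3

Greedy: pick S2 (covers 5 new) → pick S1 (covers 3 new) → pick S4 (covers 1 new). Total picks: 3.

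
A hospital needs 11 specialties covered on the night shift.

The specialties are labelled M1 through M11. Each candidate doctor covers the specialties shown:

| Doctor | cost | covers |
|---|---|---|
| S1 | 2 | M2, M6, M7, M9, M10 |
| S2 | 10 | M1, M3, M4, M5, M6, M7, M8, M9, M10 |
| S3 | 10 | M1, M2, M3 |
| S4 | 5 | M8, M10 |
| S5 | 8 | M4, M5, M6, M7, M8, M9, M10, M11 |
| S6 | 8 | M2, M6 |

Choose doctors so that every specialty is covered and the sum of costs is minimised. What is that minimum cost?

18

S3, S5 together cover every specialty (S3 ∪ S5 = {M1, M2, M3, M4, M5, M6, M7, M8, M9, M10, M11}); total cost 10 + 8 = 18.
The greedy pick S1, S2, S5 costs 20; no covering selection beats 18.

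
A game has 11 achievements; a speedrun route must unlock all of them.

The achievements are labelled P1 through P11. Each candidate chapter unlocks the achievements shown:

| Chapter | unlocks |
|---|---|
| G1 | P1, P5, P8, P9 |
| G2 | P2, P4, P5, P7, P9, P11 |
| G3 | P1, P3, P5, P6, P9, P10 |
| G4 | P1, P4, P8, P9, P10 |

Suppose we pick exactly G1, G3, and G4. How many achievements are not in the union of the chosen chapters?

Union of G1, G3, G4 = {P1, P3, P4, P5, P6, P8, P9, P10}.
Not covered: P2, P7, P11 — 3 achievements.

3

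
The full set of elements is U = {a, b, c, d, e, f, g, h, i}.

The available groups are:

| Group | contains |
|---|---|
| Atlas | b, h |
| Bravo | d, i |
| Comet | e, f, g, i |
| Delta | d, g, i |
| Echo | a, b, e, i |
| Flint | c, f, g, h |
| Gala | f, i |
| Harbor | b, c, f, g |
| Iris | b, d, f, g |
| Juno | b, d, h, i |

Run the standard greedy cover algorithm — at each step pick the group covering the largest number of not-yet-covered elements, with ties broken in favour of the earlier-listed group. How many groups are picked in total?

Greedy: pick Comet (covers 4 new) → pick Juno (covers 3 new) → pick Echo (covers 1 new) → pick Flint (covers 1 new). Total picks: 4.
(The true minimum cover uses only 3 groups, so greedy is not optimal here.)

4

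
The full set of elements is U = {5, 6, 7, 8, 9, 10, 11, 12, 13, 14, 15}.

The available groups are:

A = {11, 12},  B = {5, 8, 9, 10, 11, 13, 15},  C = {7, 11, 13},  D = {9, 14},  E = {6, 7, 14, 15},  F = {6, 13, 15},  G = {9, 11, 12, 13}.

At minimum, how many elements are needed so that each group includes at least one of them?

3

H = {12, 13, 14} meets every group (each contains at least one member of H), and |H| = 3.
The groups A, D, F are pairwise disjoint, so any hitting set needs a separate element for each — at least 3. Hence 3 is optimal.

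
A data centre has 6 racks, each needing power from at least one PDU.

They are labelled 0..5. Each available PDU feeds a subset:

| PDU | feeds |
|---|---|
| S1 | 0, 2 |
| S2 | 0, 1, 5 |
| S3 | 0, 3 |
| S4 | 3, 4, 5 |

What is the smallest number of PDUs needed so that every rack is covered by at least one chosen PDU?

Take {S1, S2, S4}. Their union is {0, 1, 2, 3, 4, 5}, which is all 6 racks.
Only S2 contains 1, so S2 is forced; the remaining 3 racks need at least 2 more PDUs (each remaining PDU adds at most 2) — so at least 3 PDUs are needed, and 3 is optimal.

3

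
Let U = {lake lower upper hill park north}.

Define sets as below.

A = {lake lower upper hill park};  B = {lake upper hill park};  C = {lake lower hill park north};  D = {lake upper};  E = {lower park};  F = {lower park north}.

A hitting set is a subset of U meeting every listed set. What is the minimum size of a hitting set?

2

Take H = {lower, upper}. Each listed set contains at least one of these, so H is a hitting set of size 2.
The sets D, F are pairwise disjoint, so any hitting set needs a separate item for each — at least 2. Hence 2 is optimal.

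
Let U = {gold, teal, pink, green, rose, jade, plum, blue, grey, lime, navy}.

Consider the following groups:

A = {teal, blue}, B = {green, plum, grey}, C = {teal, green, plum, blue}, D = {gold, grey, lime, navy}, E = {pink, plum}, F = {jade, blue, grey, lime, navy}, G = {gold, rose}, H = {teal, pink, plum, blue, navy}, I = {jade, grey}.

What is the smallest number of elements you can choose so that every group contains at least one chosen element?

4

Take T = {gold, plum, blue, grey}. Each listed group contains at least one of these, so T is a hitting set of size 4.
The groups A, E, G, I are pairwise disjoint, so any hitting set needs a separate element for each — at least 4. Hence 4 is optimal.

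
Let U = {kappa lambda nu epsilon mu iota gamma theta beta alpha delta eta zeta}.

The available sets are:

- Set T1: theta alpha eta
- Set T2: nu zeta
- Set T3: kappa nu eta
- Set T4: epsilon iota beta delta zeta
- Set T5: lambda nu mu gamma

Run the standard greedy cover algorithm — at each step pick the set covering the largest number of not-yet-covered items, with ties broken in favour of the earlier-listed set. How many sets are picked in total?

Greedy: pick T4 (covers 5 new) → pick T5 (covers 4 new) → pick T1 (covers 3 new) → pick T3 (covers 1 new). Total picks: 4.

4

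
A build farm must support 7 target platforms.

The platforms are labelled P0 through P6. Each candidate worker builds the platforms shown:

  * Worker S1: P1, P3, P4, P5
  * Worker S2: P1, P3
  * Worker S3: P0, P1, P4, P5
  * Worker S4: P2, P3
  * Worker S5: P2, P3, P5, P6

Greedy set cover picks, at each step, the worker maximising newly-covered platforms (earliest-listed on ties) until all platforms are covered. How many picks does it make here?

Greedy: pick S1 (covers 4 new) → pick S5 (covers 2 new) → pick S3 (covers 1 new). Total picks: 3.
(The true minimum cover uses only 2 workers, so greedy is not optimal here.)

3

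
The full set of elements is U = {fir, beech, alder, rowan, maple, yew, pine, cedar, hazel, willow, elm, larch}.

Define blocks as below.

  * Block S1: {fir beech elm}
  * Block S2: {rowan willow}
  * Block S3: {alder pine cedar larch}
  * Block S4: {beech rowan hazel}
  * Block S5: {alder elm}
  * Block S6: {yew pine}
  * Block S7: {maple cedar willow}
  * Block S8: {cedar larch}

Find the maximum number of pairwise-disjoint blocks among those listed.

S2, S5, S6, S8 are pairwise disjoint (S2={rowan,willow}; S5={alder,elm}; S6={yew,pine}; S8={cedar,larch}).
Every remaining block overlaps one of these, and no 5 of the listed blocks are pairwise disjoint, so 4 is the maximum.

4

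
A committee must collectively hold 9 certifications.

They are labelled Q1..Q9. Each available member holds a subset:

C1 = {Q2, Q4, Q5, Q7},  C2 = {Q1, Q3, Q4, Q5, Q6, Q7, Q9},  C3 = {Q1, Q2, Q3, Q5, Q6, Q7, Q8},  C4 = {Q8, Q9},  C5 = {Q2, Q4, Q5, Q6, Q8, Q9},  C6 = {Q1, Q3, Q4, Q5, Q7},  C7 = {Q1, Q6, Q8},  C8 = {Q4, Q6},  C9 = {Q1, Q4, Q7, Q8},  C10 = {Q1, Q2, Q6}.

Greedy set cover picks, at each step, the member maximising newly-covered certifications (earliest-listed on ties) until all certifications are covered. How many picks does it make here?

2

Greedy: pick C2 (covers 7 new) → pick C3 (covers 2 new). Total picks: 2.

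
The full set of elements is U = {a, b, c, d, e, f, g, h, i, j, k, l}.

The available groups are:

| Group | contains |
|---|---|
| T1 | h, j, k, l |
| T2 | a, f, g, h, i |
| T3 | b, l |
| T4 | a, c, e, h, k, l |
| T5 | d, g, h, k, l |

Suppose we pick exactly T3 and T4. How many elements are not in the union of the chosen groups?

Union of T3, T4 = {a, b, c, e, h, k, l}.
Not covered: d, f, g, i, j — 5 elements.

5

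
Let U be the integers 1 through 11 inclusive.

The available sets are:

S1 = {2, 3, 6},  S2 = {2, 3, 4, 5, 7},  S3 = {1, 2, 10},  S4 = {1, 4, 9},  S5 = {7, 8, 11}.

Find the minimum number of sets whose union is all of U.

Take {S1, S2, S3, S4, S5}. Their union is {1, 2, 3, 4, 5, 6, 7, 8, 9, 10, 11}, which is all 11 items.
No 4 of the 5 sets cover everything (all 5 combinations miss at least one item), so 5 is optimal.

5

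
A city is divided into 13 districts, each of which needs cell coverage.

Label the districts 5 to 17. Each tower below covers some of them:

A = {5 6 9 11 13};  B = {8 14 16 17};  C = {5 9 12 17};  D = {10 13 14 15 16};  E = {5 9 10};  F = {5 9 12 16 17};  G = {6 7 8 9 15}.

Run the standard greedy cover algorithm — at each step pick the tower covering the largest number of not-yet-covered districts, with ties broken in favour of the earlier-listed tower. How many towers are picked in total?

Greedy: pick A (covers 5 new) → pick B (covers 4 new) → pick D (covers 2 new) → pick C (covers 1 new) → pick G (covers 1 new). Total picks: 5.
(The true minimum cover uses only 4 towers, so greedy is not optimal here.)

5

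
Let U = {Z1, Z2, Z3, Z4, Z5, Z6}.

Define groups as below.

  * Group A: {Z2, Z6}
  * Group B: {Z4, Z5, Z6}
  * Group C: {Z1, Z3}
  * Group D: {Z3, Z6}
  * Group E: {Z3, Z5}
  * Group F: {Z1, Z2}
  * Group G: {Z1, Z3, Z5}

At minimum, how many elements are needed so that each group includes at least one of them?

The 3 elements {Z2, Z3, Z4} hit every group.
No choice of 2 elements meets every group, so 3 is the minimum.

3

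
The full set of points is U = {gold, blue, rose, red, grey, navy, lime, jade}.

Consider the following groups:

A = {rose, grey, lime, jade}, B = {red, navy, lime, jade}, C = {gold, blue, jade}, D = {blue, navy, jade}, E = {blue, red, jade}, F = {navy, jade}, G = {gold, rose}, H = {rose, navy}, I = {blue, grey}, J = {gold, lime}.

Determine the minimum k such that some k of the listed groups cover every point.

3

Take {B, G, I}. Their union is {gold, blue, rose, red, grey, navy, lime, jade}, which is all 8 points.
No 2 of the 10 groups cover everything (all 45 combinations miss at least one point), so 3 is optimal.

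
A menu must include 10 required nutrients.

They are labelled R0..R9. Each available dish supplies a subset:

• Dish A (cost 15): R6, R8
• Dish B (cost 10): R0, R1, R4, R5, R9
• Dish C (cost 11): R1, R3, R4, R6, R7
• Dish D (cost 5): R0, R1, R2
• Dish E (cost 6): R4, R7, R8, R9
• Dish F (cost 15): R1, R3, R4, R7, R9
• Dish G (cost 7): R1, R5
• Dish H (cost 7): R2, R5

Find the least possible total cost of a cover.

29

C, D, E, G together cover every nutrient (C ∪ D ∪ E ∪ G = {R0, R1, R2, R3, R4, R5, R6, R7, R8, R9}); total cost 11 + 5 + 6 + 7 = 29.
No covering selection has total cost below 29.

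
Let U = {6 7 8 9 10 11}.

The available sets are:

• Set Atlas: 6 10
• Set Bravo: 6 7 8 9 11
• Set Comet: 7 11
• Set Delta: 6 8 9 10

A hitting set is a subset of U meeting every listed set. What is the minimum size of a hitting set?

H = {6, 7} meets every set (each contains at least one member of H), and |H| = 2.
The sets Atlas, Comet are pairwise disjoint, so any hitting set needs a separate item for each — at least 2. Hence 2 is optimal.

2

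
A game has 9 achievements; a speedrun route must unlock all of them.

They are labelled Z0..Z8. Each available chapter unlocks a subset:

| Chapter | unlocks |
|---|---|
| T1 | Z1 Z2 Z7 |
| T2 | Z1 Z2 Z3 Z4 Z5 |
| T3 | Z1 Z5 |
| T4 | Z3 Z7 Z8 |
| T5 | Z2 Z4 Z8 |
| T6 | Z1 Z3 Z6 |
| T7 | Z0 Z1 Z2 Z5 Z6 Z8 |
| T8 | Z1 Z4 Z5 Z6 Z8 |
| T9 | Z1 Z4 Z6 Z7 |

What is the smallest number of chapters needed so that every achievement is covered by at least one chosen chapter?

3

T4 and T5 and T7 together: T4 ∪ T5 ∪ T7 = {Z0, Z1, Z2, Z3, Z4, Z5, Z6, Z7, Z8} — every achievement is covered.
Only T7 contains Z0, so T7 is forced; the remaining 3 achievements need at least 2 more chapters (each remaining chapter adds at most 2) — so at least 3 chapters are needed, and 3 is optimal.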